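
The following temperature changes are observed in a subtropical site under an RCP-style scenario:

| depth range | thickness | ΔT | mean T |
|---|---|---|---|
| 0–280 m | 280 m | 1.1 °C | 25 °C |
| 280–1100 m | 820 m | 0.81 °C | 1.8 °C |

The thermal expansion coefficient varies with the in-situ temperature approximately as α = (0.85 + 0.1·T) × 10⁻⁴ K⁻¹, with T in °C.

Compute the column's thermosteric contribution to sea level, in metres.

Layer 1: α = (0.85 + 0.1×25)×10⁻⁴ = 3.35×10⁻⁴ K⁻¹
Layer 2: α = (0.85 + 0.1×1.8)×10⁻⁴ = 1.03×10⁻⁴ K⁻¹
3.35×10⁻⁴ × 1.1 × 280 = 0.10318 m
280–1100 m: 0.81 × 1.03×10⁻⁴ × 820 = 0.0684126 m
Δh = 0.10318 + 0.0684126 = 0.1715926 m

0.172 m of thermosteric rise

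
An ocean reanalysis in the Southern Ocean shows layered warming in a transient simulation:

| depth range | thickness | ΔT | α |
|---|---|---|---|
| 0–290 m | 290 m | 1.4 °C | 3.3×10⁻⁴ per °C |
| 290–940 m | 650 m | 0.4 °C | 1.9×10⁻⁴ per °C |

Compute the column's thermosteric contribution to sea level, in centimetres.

290 × 1.4 × 3.3×10⁻⁴ = 0.13398 m
1.9×10⁻⁴ × 0.4 × 650 = 0.04940 m
Δh = 0.13398 + 0.04940 = 0.18338 m

about 18.3 cm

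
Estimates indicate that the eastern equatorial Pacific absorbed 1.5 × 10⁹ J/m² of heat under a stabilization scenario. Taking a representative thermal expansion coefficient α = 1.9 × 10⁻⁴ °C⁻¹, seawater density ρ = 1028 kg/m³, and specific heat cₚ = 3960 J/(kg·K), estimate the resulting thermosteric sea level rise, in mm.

about 70.0 mm

Δh = αQ/(ρcₚ) = 1.9×10⁻⁴ × 1.5×10⁹ / (1028 × 3960) ≈ 0.070009 m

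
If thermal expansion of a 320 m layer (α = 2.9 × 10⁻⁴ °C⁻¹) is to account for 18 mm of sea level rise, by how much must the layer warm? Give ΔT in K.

ΔT = Δh/(αH) = 0.018 / (2.9×10⁻⁴ × 320) ≈ 0.1940 K

about 0.194 K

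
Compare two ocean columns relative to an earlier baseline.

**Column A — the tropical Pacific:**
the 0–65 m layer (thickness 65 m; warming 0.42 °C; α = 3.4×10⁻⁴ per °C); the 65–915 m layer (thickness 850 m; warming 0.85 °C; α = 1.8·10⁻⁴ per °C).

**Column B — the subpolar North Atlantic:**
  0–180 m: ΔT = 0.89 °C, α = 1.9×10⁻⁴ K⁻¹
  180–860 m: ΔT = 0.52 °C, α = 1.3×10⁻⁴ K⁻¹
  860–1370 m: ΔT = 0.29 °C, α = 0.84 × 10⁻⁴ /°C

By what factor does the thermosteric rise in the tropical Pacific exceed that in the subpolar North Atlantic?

A 0–65 m: 3.4×10⁻⁴ × 0.42 × 65 = 0.009282 m
A Layer 2: 0.85 × 1.8×10⁻⁴ × 850 = 0.13005 m
A total: 0.139332 m
B 0.89 × 180 × 1.9×10⁻⁴ = 0.030438 m
B Layer 2: 0.52 × 1.3×10⁻⁴ × 680 = 0.045968 m
B 860–1370 m: 0.84×10⁻⁴ × 510 × 0.29 = 0.0124236 m
B total: 0.0888296 m
Ratio: 0.139332 / 0.0888296 ≈ 1.569

a factor of 1.6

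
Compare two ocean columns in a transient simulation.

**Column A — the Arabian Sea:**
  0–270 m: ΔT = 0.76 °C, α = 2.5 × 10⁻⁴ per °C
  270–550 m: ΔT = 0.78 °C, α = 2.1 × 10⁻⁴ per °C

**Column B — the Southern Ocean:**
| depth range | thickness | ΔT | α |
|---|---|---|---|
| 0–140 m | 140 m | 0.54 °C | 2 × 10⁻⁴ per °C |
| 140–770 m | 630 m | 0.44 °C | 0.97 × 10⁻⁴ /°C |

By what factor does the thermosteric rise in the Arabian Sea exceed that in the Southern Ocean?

a factor of 2.31

A 0–270 m: 0.76 × 270 × 2.5×10⁻⁴ = 0.05130 m
A Layer 2: 280 × 2.1×10⁻⁴ × 0.78 = 0.045864 m
A total: 0.097164 m
B Layer 1: 140 × 2×10⁻⁴ × 0.54 = 0.01512 m
B 140–770 m: 0.97×10⁻⁴ × 0.44 × 630 = 0.0268884 m
B total: 0.0420084 m
Ratio: 0.097164 / 0.0420084 ≈ 2.313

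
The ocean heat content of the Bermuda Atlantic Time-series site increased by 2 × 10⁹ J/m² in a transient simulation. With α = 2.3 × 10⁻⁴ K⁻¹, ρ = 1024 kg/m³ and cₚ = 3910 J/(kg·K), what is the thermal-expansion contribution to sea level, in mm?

Δh = 115 mm

Δh = αQ/(ρcₚ) = 2.3×10⁻⁴ × 2×10⁹ / (1024 × 3910) ≈ 0.11489 m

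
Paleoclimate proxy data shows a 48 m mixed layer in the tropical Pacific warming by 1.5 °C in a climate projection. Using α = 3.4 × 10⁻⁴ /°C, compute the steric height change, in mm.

Δh = αΔT·H = 3.4×10⁻⁴ × 1.5 × 48 = 0.02448 m

24.5 mm of thermosteric rise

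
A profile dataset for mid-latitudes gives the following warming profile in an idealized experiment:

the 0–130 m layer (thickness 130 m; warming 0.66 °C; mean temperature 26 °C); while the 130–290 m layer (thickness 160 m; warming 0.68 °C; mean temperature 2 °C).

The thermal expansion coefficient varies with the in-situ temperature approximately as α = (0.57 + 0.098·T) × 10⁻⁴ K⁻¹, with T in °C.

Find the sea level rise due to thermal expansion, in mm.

Layer 1: α = (0.57 + 0.098×26)×10⁻⁴ = 3.118×10⁻⁴ K⁻¹
Layer 2: α = (0.57 + 0.098×2)×10⁻⁴ = 0.766×10⁻⁴ K⁻¹
0–130 m: 0.66 × 130 × 3.118×10⁻⁴ = 0.02675244 m
0.766×10⁻⁴ × 160 × 0.68 = 0.00833408 m
Δh = 0.02675244 + 0.00833408 = 0.03508652 m ≈ 35.1 mm

35.1 mm of thermosteric rise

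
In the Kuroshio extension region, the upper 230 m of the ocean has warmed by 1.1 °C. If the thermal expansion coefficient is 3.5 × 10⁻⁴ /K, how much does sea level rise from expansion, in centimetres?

Δh = 8.86 cm

Δh = αΔT·H = 3.5×10⁻⁴ × 1.1 × 230 = 0.08855 m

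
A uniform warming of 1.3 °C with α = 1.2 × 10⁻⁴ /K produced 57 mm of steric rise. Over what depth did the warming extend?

H = Δh/(αΔT) = 0.057 / (1.2×10⁻⁴ × 1.3) ≈ 365.4 m

370 m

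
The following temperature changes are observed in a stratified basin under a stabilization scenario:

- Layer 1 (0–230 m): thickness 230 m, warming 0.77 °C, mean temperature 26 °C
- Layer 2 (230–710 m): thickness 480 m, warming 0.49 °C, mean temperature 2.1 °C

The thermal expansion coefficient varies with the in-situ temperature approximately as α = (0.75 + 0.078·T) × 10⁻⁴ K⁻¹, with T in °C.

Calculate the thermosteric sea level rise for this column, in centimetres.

Layer 1: α = (0.75 + 0.078×26)×10⁻⁴ = 2.778×10⁻⁴ K⁻¹
Layer 2: α = (0.75 + 0.078×2.1)×10⁻⁴ = 0.9138×10⁻⁴ K⁻¹
0–230 m: 2.778×10⁻⁴ × 0.77 × 230 = 0.04919838 m
480 × 0.49 × 0.9138×10⁻⁴ = 0.021492576 m
Δh = 0.04919838 + 0.021492576 = 0.070690956 m

7.1 cm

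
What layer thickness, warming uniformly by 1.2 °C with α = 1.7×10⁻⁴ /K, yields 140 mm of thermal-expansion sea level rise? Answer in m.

686 m

H = Δh/(αΔT) = 0.14 / (1.7×10⁻⁴ × 1.2) ≈ 686.3 m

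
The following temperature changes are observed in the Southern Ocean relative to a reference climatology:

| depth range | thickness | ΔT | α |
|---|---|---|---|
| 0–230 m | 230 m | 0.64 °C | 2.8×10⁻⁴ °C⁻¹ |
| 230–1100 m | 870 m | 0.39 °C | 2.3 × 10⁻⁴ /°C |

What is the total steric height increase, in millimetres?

230 × 2.8×10⁻⁴ × 0.64 = 0.041216 m
Layer 2: 0.39 × 2.3×10⁻⁴ × 870 = 0.078039 m
Δh = 0.041216 + 0.078039 = 0.119255 m

119 mm of thermosteric rise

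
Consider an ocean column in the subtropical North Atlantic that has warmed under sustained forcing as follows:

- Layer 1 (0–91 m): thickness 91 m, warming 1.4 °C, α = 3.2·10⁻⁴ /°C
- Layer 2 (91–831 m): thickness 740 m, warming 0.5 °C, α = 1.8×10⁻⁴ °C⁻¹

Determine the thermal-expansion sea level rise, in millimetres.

Δh = 110 mm

0–91 m: 3.2×10⁻⁴ × 1.4 × 91 = 0.040768 m
Layer 2: 740 × 0.5 × 1.8×10⁻⁴ = 0.06660 m
Δh = 0.040768 + 0.06660 = 0.107368 m ≈ 110 mm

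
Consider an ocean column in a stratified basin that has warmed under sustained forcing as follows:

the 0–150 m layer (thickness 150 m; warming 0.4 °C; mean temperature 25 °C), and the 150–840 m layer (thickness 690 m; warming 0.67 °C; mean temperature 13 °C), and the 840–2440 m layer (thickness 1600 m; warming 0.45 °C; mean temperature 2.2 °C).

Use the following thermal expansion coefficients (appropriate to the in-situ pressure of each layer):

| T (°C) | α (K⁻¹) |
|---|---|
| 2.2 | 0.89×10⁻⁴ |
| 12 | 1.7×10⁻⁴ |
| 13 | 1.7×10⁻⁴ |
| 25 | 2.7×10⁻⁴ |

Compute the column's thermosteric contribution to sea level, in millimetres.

159 mm of thermosteric rise

Layer 1 at 25 °C → α = 2.7×10⁻⁴ K⁻¹
Layer 2 at 13 °C → α = 1.7×10⁻⁴ K⁻¹
Layer 3 at 2.2 °C → α = 0.89×10⁻⁴ K⁻¹
150 × 2.7×10⁻⁴ × 0.4 = 0.01620 m
150–840 m: 1.7×10⁻⁴ × 0.67 × 690 = 0.078591 m
Layer 3: 0.89×10⁻⁴ × 0.45 × 1600 = 0.06408 m
Δh = 0.01620 + 0.078591 + 0.06408 = 0.158871 m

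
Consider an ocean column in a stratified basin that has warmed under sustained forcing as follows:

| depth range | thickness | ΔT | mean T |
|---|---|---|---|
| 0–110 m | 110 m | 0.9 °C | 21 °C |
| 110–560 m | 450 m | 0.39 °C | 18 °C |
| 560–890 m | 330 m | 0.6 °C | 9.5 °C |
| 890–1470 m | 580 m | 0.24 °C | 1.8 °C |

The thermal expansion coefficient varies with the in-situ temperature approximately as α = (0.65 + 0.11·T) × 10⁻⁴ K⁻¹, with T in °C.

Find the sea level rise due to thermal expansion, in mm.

Layer 1: α = (0.65 + 0.11×21)×10⁻⁴ = 2.96×10⁻⁴ K⁻¹
Layer 2: α = (0.65 + 0.11×18)×10⁻⁴ = 2.63×10⁻⁴ K⁻¹
Layer 3: α = (0.65 + 0.11×9.5)×10⁻⁴ = 1.695×10⁻⁴ K⁻¹
Layer 4: α = (0.65 + 0.11×1.8)×10⁻⁴ = 0.848×10⁻⁴ K⁻¹
Layer 1: 110 × 0.9 × 2.96×10⁻⁴ = 0.029304 m
Layer 2: 0.39 × 2.63×10⁻⁴ × 450 = 0.0461565 m
560–890 m: 1.695×10⁻⁴ × 330 × 0.6 = 0.033561 m
890–1470 m: 0.848×10⁻⁴ × 580 × 0.24 = 0.01180416 m
Δh = 0.029304 + 0.0461565 + 0.033561 + 0.01180416 = 0.12082566 m ≈ 120 mm

Δh = 120 mm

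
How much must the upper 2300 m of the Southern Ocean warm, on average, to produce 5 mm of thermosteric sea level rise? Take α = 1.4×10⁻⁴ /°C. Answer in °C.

about 0.016 °C

ΔT = Δh/(αH) = 0.005 / (1.4×10⁻⁴ × 2300) ≈ 0.01553 °C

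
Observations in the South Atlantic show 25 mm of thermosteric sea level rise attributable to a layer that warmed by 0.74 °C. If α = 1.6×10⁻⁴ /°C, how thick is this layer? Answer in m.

H = Δh/(αΔT) = 0.025 / (1.6×10⁻⁴ × 0.74) ≈ 211.1 m

H ≈ 211 m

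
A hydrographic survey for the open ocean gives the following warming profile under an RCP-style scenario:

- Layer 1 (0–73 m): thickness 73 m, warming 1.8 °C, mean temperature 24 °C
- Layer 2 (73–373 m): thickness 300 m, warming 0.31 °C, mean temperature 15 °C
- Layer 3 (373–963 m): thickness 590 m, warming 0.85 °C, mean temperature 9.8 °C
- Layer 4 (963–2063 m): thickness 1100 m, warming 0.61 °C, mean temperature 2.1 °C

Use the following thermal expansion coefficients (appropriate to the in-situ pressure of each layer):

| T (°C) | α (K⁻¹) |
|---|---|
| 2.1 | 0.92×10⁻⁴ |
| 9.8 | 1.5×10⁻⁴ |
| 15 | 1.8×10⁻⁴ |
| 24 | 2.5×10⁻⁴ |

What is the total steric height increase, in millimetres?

Layer 1 at 24 °C → α = 2.5×10⁻⁴ K⁻¹
Layer 2 at 15 °C → α = 1.8×10⁻⁴ K⁻¹
Layer 3 at 9.8 °C → α = 1.5×10⁻⁴ K⁻¹
Layer 4 at 2.1 °C → α = 0.92×10⁻⁴ K⁻¹
73 × 1.8 × 2.5×10⁻⁴ = 0.03285 m
300 × 1.8×10⁻⁴ × 0.31 = 0.01674 m
590 × 0.85 × 1.5×10⁻⁴ = 0.075225 m
963–2063 m: 0.61 × 0.92×10⁻⁴ × 1100 = 0.061732 m
Δh = 0.03285 + 0.01674 + 0.075225 + 0.061732 = 0.186547 m ≈ 190 mm

about 190 mm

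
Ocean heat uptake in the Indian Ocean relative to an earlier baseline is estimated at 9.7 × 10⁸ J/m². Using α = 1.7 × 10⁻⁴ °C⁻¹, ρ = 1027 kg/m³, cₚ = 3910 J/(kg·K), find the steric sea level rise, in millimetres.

Δh = αQ/(ρcₚ) = 1.7×10⁻⁴ × 9.7×10⁸ / (1027 × 3910) ≈ 0.041065 m

41 mm of thermosteric rise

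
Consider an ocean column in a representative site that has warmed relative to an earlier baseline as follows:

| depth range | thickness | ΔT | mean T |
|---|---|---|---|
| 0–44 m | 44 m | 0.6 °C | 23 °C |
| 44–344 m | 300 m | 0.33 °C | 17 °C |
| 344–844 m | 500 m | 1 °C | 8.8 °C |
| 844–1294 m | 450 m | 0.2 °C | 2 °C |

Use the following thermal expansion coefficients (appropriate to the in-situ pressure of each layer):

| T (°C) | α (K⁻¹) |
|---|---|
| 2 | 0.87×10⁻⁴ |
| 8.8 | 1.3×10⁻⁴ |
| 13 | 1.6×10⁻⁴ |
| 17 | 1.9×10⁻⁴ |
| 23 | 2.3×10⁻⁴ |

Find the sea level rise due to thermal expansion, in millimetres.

Layer 1 at 23 °C → α = 2.3×10⁻⁴ K⁻¹
Layer 2 at 17 °C → α = 1.9×10⁻⁴ K⁻¹
Layer 3 at 8.8 °C → α = 1.3×10⁻⁴ K⁻¹
Layer 4 at 2 °C → α = 0.87×10⁻⁴ K⁻¹
0–44 m: 0.6 × 44 × 2.3×10⁻⁴ = 0.006072 m
44–344 m: 0.33 × 300 × 1.9×10⁻⁴ = 0.01881 m
500 × 1 × 1.3×10⁻⁴ = 0.06500 m
0.2 × 450 × 0.87×10⁻⁴ = 0.00783 m
Δh = 0.006072 + 0.01881 + 0.06500 + 0.00783 = 0.097712 m ≈ 98 mm

about 98 mm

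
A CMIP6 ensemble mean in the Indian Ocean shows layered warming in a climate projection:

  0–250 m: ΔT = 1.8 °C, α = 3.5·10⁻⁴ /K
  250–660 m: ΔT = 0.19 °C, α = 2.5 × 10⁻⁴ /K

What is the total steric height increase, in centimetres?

0–250 m: 250 × 3.5×10⁻⁴ × 1.8 = 0.15750 m
410 × 2.5×10⁻⁴ × 0.19 = 0.019475 m
Δh = 0.15750 + 0.019475 = 0.176975 m

Δh ≈ 18 cm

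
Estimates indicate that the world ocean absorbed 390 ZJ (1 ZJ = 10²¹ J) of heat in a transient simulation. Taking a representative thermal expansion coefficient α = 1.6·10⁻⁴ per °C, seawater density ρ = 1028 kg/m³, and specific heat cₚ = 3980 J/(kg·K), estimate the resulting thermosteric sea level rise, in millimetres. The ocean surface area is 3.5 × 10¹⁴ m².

about 44 mm

Per unit area: Q = 390×10²¹ / (3.5×10¹⁴) ≈ 1.114×10⁹ J/m²
Δh = αQ/(ρcₚ) = 1.6×10⁻⁴ × 1.114×10⁹ / (1028 × 3980) ≈ 0.043564 m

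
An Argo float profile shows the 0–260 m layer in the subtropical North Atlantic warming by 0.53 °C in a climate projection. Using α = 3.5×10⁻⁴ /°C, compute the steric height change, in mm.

48.2 mm

Δh = αΔT·H = 3.5×10⁻⁴ × 0.53 × 260 = 0.04823 m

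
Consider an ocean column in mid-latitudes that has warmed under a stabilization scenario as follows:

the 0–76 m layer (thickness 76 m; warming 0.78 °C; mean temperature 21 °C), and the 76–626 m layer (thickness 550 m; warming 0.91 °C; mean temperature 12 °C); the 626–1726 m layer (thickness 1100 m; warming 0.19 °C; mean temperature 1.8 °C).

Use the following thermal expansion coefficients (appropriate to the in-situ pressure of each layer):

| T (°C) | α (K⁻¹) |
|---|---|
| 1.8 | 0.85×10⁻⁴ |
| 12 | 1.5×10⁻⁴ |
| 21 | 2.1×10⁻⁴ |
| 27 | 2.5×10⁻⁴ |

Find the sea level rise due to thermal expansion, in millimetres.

Layer 1 at 21 °C → α = 2.1×10⁻⁴ K⁻¹
Layer 2 at 12 °C → α = 1.5×10⁻⁴ K⁻¹
Layer 3 at 1.8 °C → α = 0.85×10⁻⁴ K⁻¹
Layer 1: 2.1×10⁻⁴ × 0.78 × 76 = 0.0124488 m
Layer 2: 550 × 0.91 × 1.5×10⁻⁴ = 0.075075 m
626–1726 m: 0.19 × 0.85×10⁻⁴ × 1100 = 0.017765 m
Δh = 0.0124488 + 0.075075 + 0.017765 = 0.1052888 m

105 mm of thermosteric rise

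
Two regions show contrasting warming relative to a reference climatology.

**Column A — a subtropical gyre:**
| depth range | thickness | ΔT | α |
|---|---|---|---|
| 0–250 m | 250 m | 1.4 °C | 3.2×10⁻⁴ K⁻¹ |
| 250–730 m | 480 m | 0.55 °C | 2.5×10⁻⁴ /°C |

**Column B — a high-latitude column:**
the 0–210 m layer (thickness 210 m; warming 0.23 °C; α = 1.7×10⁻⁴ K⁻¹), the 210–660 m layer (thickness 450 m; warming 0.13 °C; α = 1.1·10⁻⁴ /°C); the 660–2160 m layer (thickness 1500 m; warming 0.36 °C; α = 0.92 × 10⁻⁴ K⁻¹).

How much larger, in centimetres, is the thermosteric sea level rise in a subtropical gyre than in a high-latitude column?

A Layer 1: 1.4 × 3.2×10⁻⁴ × 250 = 0.11200 m
A 2.5×10⁻⁴ × 480 × 0.55 = 0.06600 m
A total: 0.17800 m
B Layer 1: 0.23 × 210 × 1.7×10⁻⁴ = 0.008211 m
B 210–660 m: 1.1×10⁻⁴ × 0.13 × 450 = 0.006435 m
B Layer 3: 0.36 × 1500 × 0.92×10⁻⁴ = 0.04968 m
B total: 0.064326 m
Difference: 0.17800 − 0.064326 = 0.113674 m

11.4 cm larger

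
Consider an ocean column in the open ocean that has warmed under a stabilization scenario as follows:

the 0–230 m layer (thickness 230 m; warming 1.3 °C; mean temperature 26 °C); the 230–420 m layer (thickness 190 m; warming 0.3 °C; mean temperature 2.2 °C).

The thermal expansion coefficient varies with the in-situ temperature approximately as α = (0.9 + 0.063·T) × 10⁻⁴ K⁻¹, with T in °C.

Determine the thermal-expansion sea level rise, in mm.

Δh ≈ 81.8 mm

Layer 1: α = (0.9 + 0.063×26)×10⁻⁴ = 2.538×10⁻⁴ K⁻¹
Layer 2: α = (0.9 + 0.063×2.2)×10⁻⁴ = 1.0386×10⁻⁴ K⁻¹
0–230 m: 230 × 2.538×10⁻⁴ × 1.3 = 0.0758862 m
0.3 × 1.0386×10⁻⁴ × 190 = 0.00592002 m
Δh = 0.0758862 + 0.00592002 = 0.08180622 m ≈ 81.8 mm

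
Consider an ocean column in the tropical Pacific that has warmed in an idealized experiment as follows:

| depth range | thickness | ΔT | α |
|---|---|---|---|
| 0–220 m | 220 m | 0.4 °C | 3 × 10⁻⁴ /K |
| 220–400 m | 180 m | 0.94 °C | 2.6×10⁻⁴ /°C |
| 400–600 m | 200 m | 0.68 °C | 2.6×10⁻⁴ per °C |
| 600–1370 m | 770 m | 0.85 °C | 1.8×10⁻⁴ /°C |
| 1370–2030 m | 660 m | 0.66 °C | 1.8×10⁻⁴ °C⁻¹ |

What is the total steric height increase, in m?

Δh = 0.302 m

Layer 1: 3×10⁻⁴ × 0.4 × 220 = 0.02640 m
220–400 m: 180 × 2.6×10⁻⁴ × 0.94 = 0.043992 m
200 × 0.68 × 2.6×10⁻⁴ = 0.03536 m
Layer 4: 0.85 × 1.8×10⁻⁴ × 770 = 0.11781 m
1370–2030 m: 0.66 × 660 × 1.8×10⁻⁴ = 0.078408 m
Δh = 0.02640 + 0.043992 + 0.03536 + 0.11781 + 0.078408 = 0.30197 m ≈ 0.302 m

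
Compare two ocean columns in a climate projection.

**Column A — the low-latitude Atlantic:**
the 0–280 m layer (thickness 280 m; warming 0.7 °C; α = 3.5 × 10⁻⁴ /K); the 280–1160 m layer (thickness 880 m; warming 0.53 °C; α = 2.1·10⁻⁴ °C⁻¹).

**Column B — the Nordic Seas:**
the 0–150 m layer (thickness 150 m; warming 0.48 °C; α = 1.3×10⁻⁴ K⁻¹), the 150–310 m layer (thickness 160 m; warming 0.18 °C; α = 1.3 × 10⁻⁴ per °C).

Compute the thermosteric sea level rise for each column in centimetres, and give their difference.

A Layer 1: 0.7 × 280 × 3.5×10⁻⁴ = 0.06860 m
A Layer 2: 2.1×10⁻⁴ × 880 × 0.53 = 0.097944 m
A total: 0.166544 m
B 150 × 1.3×10⁻⁴ × 0.48 = 0.00936 m
B Layer 2: 160 × 1.3×10⁻⁴ × 0.18 = 0.003744 m
B total: 0.013104 m
Difference: 0.166544 − 0.013104 = 0.15344 m

A: 16.7 cm; B: 1.31 cm; difference 15.3 cm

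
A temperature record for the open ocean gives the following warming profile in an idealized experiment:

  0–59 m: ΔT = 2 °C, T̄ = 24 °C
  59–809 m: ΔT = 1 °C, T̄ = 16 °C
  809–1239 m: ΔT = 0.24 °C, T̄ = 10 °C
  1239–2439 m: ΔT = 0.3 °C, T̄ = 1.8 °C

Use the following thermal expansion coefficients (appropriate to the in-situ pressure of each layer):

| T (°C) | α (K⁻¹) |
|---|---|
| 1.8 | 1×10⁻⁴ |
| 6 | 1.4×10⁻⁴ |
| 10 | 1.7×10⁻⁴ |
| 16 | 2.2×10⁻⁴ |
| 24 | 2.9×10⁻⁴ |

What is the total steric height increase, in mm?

250 mm

Layer 1 at 24 °C → α = 2.9×10⁻⁴ K⁻¹
Layer 2 at 16 °C → α = 2.2×10⁻⁴ K⁻¹
Layer 3 at 10 °C → α = 1.7×10⁻⁴ K⁻¹
Layer 4 at 1.8 °C → α = 1×10⁻⁴ K⁻¹
0–59 m: 2 × 59 × 2.9×10⁻⁴ = 0.03422 m
59–809 m: 1 × 750 × 2.2×10⁻⁴ = 0.16500 m
Layer 3: 1.7×10⁻⁴ × 0.24 × 430 = 0.017544 m
Layer 4: 0.3 × 1200 × 1×10⁻⁴ = 0.03600 m
Δh = 0.03422 + 0.16500 + 0.017544 + 0.03600 = 0.252764 m ≈ 250 mm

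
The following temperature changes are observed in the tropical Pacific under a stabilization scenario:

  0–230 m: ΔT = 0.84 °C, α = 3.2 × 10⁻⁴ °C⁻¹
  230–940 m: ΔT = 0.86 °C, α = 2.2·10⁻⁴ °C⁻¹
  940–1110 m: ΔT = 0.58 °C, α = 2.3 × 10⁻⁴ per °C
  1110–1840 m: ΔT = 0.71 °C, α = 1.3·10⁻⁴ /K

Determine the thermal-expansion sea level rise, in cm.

Δh = 28.6 cm

0–230 m: 0.84 × 230 × 3.2×10⁻⁴ = 0.061824 m
Layer 2: 0.86 × 2.2×10⁻⁴ × 710 = 0.134332 m
940–1110 m: 170 × 2.3×10⁻⁴ × 0.58 = 0.022678 m
1110–1840 m: 1.3×10⁻⁴ × 730 × 0.71 = 0.067379 m
Δh = 0.061824 + 0.134332 + 0.022678 + 0.067379 = 0.286213 m ≈ 28.6 cm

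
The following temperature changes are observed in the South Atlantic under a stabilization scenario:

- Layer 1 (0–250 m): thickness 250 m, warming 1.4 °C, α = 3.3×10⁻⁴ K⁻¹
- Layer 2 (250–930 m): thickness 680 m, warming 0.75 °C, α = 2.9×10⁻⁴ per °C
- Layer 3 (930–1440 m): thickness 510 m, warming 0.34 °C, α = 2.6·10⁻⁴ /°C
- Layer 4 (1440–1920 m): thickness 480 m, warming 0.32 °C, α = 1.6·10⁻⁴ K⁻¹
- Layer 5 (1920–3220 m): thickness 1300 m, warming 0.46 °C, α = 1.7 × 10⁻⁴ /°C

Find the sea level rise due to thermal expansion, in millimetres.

435 mm

Layer 1: 1.4 × 250 × 3.3×10⁻⁴ = 0.11550 m
0.75 × 2.9×10⁻⁴ × 680 = 0.14790 m
930–1440 m: 0.34 × 510 × 2.6×10⁻⁴ = 0.045084 m
480 × 0.32 × 1.6×10⁻⁴ = 0.024576 m
1920–3220 m: 0.46 × 1.7×10⁻⁴ × 1300 = 0.10166 m
Δh = 0.11550 + 0.14790 + 0.045084 + 0.024576 + 0.10166 = 0.43472 m ≈ 435 mm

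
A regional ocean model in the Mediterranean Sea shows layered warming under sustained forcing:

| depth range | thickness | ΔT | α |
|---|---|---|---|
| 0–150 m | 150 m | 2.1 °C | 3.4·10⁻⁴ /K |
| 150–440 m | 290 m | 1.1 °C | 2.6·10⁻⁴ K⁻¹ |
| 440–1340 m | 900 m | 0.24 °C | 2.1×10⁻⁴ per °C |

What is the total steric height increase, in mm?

3.4×10⁻⁴ × 2.1 × 150 = 0.10710 m
Layer 2: 1.1 × 290 × 2.6×10⁻⁴ = 0.08294 m
900 × 2.1×10⁻⁴ × 0.24 = 0.04536 m
Δh = 0.10710 + 0.08294 + 0.04536 = 0.23540 m

Δh = 240 mm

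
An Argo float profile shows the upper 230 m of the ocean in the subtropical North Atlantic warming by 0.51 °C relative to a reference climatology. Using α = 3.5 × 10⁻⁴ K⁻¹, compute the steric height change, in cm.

Δh ≈ 4.11 cm

Δh = αΔT·H = 3.5×10⁻⁴ × 0.51 × 230 = 0.041055 m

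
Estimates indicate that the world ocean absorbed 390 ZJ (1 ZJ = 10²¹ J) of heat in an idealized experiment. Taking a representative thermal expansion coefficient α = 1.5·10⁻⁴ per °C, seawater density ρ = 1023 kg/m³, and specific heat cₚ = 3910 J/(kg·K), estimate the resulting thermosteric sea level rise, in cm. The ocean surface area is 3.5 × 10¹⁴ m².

4.2 cm of thermosteric rise

Per unit area: Q = 390×10²¹ / (3.5×10¹⁴) ≈ 1.114×10⁹ J/m²
Δh = αQ/(ρcₚ) = 1.5×10⁻⁴ × 1.114×10⁹ / (1023 × 3910) ≈ 0.041776 m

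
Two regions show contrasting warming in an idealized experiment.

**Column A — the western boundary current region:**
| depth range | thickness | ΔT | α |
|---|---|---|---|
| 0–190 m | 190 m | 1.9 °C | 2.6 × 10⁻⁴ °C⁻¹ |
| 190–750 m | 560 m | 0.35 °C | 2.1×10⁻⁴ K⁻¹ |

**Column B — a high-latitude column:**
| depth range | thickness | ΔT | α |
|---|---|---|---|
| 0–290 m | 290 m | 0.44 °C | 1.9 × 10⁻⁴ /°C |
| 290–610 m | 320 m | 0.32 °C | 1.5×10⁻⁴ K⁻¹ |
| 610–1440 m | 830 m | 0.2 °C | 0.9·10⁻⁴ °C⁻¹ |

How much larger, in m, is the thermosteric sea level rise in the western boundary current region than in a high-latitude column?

0.0805 m

A 0–190 m: 2.6×10⁻⁴ × 1.9 × 190 = 0.09386 m
A 560 × 2.1×10⁻⁴ × 0.35 = 0.04116 m
A total: 0.13502 m
B 0–290 m: 1.9×10⁻⁴ × 0.44 × 290 = 0.024244 m
B 0.32 × 320 × 1.5×10⁻⁴ = 0.01536 m
B Layer 3: 830 × 0.2 × 0.9×10⁻⁴ = 0.01494 m
B total: 0.054544 m
Difference: 0.13502 − 0.054544 = 0.080476 m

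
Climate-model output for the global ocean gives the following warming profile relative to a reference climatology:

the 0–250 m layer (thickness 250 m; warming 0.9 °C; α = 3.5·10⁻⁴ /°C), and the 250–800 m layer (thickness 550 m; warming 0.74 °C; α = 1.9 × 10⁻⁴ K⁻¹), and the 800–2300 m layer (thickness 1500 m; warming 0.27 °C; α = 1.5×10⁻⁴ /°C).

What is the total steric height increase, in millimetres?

Δh = 217 mm

250 × 0.9 × 3.5×10⁻⁴ = 0.07875 m
250–800 m: 1.9×10⁻⁴ × 0.74 × 550 = 0.07733 m
0.27 × 1500 × 1.5×10⁻⁴ = 0.06075 m
Δh = 0.07875 + 0.07733 + 0.06075 = 0.21683 m ≈ 217 mm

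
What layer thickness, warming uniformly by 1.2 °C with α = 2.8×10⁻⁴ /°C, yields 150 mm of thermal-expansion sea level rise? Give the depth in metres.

H ≈ 446 m

H = Δh/(αΔT) = 0.15 / (2.8×10⁻⁴ × 1.2) ≈ 446.4 m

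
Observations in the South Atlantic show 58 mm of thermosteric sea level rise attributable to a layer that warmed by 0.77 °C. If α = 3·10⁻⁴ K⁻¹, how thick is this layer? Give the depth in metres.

H = Δh/(αΔT) = 0.058 / (3×10⁻⁴ × 0.77) ≈ 251.1 m

about 250 m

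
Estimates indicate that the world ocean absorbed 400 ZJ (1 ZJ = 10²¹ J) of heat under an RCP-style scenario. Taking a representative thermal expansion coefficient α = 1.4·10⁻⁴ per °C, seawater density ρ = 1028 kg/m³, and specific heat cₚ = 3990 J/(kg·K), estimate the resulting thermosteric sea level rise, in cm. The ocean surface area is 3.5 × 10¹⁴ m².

3.9 cm

Per unit area: Q = 400×10²¹ / (3.5×10¹⁴) ≈ 1.143×10⁹ J/m²
Δh = αQ/(ρcₚ) = 1.4×10⁻⁴ × 1.143×10⁹ / (1028 × 3990) ≈ 0.039013 m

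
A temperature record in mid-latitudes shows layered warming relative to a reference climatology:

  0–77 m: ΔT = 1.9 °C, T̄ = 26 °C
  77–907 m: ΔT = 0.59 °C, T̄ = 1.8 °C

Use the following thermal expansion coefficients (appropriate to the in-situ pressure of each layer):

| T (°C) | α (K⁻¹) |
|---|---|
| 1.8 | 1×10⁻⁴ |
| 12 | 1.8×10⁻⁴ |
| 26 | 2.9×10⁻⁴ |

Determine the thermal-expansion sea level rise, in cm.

about 9.14 cm

Layer 1 at 26 °C → α = 2.9×10⁻⁴ K⁻¹
Layer 2 at 1.8 °C → α = 1×10⁻⁴ K⁻¹
1.9 × 77 × 2.9×10⁻⁴ = 0.042427 m
77–907 m: 0.59 × 830 × 1×10⁻⁴ = 0.04897 m
Δh = 0.042427 + 0.04897 = 0.091397 m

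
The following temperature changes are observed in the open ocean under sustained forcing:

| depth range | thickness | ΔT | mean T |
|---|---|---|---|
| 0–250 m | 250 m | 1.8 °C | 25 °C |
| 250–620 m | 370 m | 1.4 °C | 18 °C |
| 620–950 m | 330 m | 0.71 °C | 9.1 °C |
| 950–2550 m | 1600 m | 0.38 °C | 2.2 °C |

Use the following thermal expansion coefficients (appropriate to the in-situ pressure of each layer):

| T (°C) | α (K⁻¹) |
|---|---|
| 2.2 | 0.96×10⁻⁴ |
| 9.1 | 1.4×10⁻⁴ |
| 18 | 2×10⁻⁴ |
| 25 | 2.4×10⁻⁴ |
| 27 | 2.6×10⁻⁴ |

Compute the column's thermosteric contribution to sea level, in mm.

Δh = 303 mm

Layer 1 at 25 °C → α = 2.4×10⁻⁴ K⁻¹
Layer 2 at 18 °C → α = 2×10⁻⁴ K⁻¹
Layer 3 at 9.1 °C → α = 1.4×10⁻⁴ K⁻¹
Layer 4 at 2.2 °C → α = 0.96×10⁻⁴ K⁻¹
2.4×10⁻⁴ × 250 × 1.8 = 0.10800 m
1.4 × 370 × 2×10⁻⁴ = 0.10360 m
620–950 m: 0.71 × 330 × 1.4×10⁻⁴ = 0.032802 m
950–2550 m: 0.38 × 1600 × 0.96×10⁻⁴ = 0.058368 m
Δh = 0.10800 + 0.10360 + 0.032802 + 0.058368 = 0.30277 m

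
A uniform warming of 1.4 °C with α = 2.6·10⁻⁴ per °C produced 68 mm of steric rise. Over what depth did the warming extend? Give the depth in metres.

H ≈ 190 m

H = Δh/(αΔT) = 0.068 / (2.6×10⁻⁴ × 1.4) ≈ 186.8 m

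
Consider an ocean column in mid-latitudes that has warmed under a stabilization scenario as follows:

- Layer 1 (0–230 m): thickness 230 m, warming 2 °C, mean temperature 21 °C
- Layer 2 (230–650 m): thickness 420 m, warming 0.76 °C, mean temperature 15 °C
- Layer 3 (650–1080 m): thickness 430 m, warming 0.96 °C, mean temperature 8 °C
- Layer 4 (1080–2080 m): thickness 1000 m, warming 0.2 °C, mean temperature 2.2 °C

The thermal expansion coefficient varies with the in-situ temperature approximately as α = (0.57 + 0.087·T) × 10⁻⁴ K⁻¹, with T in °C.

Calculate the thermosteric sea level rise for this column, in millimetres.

Layer 1: α = (0.57 + 0.087×21)×10⁻⁴ = 2.397×10⁻⁴ K⁻¹
Layer 2: α = (0.57 + 0.087×15)×10⁻⁴ = 1.875×10⁻⁴ K⁻¹
Layer 3: α = (0.57 + 0.087×8)×10⁻⁴ = 1.266×10⁻⁴ K⁻¹
Layer 4: α = (0.57 + 0.087×2.2)×10⁻⁴ = 0.7614×10⁻⁴ K⁻¹
0–230 m: 2.397×10⁻⁴ × 230 × 2 = 0.110262 m
0.76 × 420 × 1.875×10⁻⁴ = 0.05985 m
1.266×10⁻⁴ × 0.96 × 430 = 0.05226048 m
Layer 4: 0.2 × 1000 × 0.7614×10⁻⁴ = 0.015228 m
Δh = 0.110262 + 0.05985 + 0.05226048 + 0.015228 = 0.23760048 m ≈ 240 mm

240 mm of thermosteric rise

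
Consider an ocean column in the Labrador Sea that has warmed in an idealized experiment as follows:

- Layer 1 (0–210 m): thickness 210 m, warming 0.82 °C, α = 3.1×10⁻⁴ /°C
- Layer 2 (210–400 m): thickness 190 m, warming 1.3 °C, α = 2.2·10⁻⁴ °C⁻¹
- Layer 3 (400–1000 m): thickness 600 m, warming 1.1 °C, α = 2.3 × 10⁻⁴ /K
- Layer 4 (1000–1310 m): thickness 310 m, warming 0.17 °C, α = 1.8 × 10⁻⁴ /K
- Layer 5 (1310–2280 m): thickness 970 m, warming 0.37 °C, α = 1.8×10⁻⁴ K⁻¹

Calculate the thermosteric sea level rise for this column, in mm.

Layer 1: 3.1×10⁻⁴ × 210 × 0.82 = 0.053382 m
210–400 m: 1.3 × 2.2×10⁻⁴ × 190 = 0.05434 m
Layer 3: 1.1 × 600 × 2.3×10⁻⁴ = 0.15180 m
Layer 4: 310 × 1.8×10⁻⁴ × 0.17 = 0.009486 m
1.8×10⁻⁴ × 0.37 × 970 = 0.064602 m
Δh = 0.053382 + 0.05434 + 0.15180 + 0.009486 + 0.064602 = 0.33361 m ≈ 330 mm

330 mm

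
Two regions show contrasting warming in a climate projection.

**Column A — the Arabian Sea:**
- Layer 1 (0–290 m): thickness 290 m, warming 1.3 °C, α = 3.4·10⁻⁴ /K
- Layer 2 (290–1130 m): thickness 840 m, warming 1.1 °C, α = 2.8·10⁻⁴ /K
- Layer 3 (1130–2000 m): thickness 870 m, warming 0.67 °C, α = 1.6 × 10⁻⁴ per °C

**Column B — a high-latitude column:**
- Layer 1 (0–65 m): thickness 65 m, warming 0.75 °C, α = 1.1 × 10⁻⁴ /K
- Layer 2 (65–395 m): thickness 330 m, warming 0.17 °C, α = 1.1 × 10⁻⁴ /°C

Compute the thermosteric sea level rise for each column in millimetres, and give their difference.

A: 480 mm; B: 11.5 mm; difference 469 mm

A 0–290 m: 3.4×10⁻⁴ × 290 × 1.3 = 0.12818 m
A 1.1 × 2.8×10⁻⁴ × 840 = 0.25872 m
A 1.6×10⁻⁴ × 870 × 0.67 = 0.093264 m
A total: 0.480164 m
B 0–65 m: 0.75 × 65 × 1.1×10⁻⁴ = 0.0053625 m
B 65–395 m: 1.1×10⁻⁴ × 330 × 0.17 = 0.006171 m
B total: 0.0115335 m
Difference: 0.480164 − 0.0115335 = 0.4686305 m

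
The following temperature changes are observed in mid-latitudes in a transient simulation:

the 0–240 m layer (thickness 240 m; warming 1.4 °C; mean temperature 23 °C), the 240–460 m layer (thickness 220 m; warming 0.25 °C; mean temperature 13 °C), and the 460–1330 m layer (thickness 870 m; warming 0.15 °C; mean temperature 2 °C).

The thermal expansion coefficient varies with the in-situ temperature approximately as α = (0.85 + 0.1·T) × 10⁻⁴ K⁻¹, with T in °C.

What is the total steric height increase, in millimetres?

131 mm of thermosteric rise

Layer 1: α = (0.85 + 0.1×23)×10⁻⁴ = 3.15×10⁻⁴ K⁻¹
Layer 2: α = (0.85 + 0.1×13)×10⁻⁴ = 2.15×10⁻⁴ K⁻¹
Layer 3: α = (0.85 + 0.1×2)×10⁻⁴ = 1.05×10⁻⁴ K⁻¹
Layer 1: 240 × 1.4 × 3.15×10⁻⁴ = 0.10584 m
240–460 m: 220 × 2.15×10⁻⁴ × 0.25 = 0.011825 m
0.15 × 1.05×10⁻⁴ × 870 = 0.0137025 m
Δh = 0.10584 + 0.011825 + 0.0137025 = 0.1313675 m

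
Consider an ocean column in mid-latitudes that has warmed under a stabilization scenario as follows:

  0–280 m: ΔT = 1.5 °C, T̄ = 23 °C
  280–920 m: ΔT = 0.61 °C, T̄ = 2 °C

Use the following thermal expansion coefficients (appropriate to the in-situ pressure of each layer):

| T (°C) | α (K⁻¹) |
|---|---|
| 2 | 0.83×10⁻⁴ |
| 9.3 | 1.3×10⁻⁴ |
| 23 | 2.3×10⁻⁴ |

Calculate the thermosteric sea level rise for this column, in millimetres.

129 mm of thermosteric rise

Layer 1 at 23 °C → α = 2.3×10⁻⁴ K⁻¹
Layer 2 at 2 °C → α = 0.83×10⁻⁴ K⁻¹
0–280 m: 1.5 × 2.3×10⁻⁴ × 280 = 0.09660 m
0.61 × 0.83×10⁻⁴ × 640 = 0.0324032 m
Δh = 0.09660 + 0.0324032 = 0.1290032 m ≈ 129 mm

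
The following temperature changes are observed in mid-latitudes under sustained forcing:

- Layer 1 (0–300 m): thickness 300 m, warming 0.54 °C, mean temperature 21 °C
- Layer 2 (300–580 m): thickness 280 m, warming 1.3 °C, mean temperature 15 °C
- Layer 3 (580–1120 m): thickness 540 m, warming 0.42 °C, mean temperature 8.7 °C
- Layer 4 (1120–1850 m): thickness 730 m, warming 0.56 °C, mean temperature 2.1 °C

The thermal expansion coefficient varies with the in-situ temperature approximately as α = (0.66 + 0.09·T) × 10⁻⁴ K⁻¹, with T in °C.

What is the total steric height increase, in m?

Δh ≈ 0.18 m

Layer 1: α = (0.66 + 0.09×21)×10⁻⁴ = 2.55×10⁻⁴ K⁻¹
Layer 2: α = (0.66 + 0.09×15)×10⁻⁴ = 2.01×10⁻⁴ K⁻¹
Layer 3: α = (0.66 + 0.09×8.7)×10⁻⁴ = 1.443×10⁻⁴ K⁻¹
Layer 4: α = (0.66 + 0.09×2.1)×10⁻⁴ = 0.849×10⁻⁴ K⁻¹
Layer 1: 300 × 0.54 × 2.55×10⁻⁴ = 0.04131 m
300–580 m: 2.01×10⁻⁴ × 280 × 1.3 = 0.073164 m
580–1120 m: 0.42 × 540 × 1.443×10⁻⁴ = 0.03272724 m
1120–1850 m: 730 × 0.849×10⁻⁴ × 0.56 = 0.03470712 m
Δh = 0.04131 + 0.073164 + 0.03272724 + 0.03470712 = 0.18190836 m ≈ 0.18 m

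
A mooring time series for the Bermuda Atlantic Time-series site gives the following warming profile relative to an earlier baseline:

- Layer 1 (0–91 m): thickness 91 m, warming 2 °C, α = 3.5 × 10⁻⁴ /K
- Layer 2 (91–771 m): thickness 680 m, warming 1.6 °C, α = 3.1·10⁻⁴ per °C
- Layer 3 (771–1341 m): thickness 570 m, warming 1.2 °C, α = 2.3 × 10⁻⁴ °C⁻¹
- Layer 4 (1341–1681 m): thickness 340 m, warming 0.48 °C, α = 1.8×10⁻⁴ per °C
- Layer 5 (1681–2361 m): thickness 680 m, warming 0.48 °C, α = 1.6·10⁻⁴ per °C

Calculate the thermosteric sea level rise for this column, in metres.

Layer 1: 91 × 3.5×10⁻⁴ × 2 = 0.06370 m
91–771 m: 680 × 3.1×10⁻⁴ × 1.6 = 0.33728 m
771–1341 m: 2.3×10⁻⁴ × 570 × 1.2 = 0.15732 m
1341–1681 m: 340 × 1.8×10⁻⁴ × 0.48 = 0.029376 m
Layer 5: 1.6×10⁻⁴ × 680 × 0.48 = 0.052224 m
Δh = 0.06370 + 0.33728 + 0.15732 + 0.029376 + 0.052224 = 0.63990 m ≈ 0.640 m

Δh ≈ 0.640 m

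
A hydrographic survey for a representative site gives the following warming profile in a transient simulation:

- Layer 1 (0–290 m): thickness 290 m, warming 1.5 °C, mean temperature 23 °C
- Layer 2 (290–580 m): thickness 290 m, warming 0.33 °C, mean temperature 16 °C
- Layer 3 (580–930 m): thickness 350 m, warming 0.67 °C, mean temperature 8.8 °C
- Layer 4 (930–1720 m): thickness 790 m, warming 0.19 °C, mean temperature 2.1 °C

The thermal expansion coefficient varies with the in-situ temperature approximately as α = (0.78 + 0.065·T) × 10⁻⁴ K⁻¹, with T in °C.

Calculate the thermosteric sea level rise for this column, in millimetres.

Layer 1: α = (0.78 + 0.065×23)×10⁻⁴ = 2.275×10⁻⁴ K⁻¹
Layer 2: α = (0.78 + 0.065×16)×10⁻⁴ = 1.82×10⁻⁴ K⁻¹
Layer 3: α = (0.78 + 0.065×8.8)×10⁻⁴ = 1.352×10⁻⁴ K⁻¹
Layer 4: α = (0.78 + 0.065×2.1)×10⁻⁴ = 0.9165×10⁻⁴ K⁻¹
0–290 m: 290 × 1.5 × 2.275×10⁻⁴ = 0.0989625 m
290–580 m: 0.33 × 290 × 1.82×10⁻⁴ = 0.0174174 m
580–930 m: 1.352×10⁻⁴ × 0.67 × 350 = 0.0317044 m
930–1720 m: 0.9165×10⁻⁴ × 0.19 × 790 = 0.013756665 m
Δh = 0.0989625 + 0.0174174 + 0.0317044 + 0.013756665 = 0.161840965 m ≈ 162 mm

Δh ≈ 162 mm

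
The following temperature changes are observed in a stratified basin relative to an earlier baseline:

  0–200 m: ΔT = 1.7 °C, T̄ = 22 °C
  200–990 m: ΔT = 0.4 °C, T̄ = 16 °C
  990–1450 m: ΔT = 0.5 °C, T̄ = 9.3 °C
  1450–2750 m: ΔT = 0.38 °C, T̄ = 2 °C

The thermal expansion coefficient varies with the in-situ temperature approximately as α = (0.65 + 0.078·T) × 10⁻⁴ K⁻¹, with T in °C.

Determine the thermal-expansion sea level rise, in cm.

Layer 1: α = (0.65 + 0.078×22)×10⁻⁴ = 2.366×10⁻⁴ K⁻¹
Layer 2: α = (0.65 + 0.078×16)×10⁻⁴ = 1.898×10⁻⁴ K⁻¹
Layer 3: α = (0.65 + 0.078×9.3)×10⁻⁴ = 1.3754×10⁻⁴ K⁻¹
Layer 4: α = (0.65 + 0.078×2)×10⁻⁴ = 0.806×10⁻⁴ K⁻¹
Layer 1: 2.366×10⁻⁴ × 200 × 1.7 = 0.080444 m
1.898×10⁻⁴ × 790 × 0.4 = 0.0599768 m
990–1450 m: 460 × 1.3754×10⁻⁴ × 0.5 = 0.0316342 m
1450–2750 m: 1300 × 0.806×10⁻⁴ × 0.38 = 0.0398164 m
Δh = 0.080444 + 0.0599768 + 0.0316342 + 0.0398164 = 0.2118714 m

Δh ≈ 21 cm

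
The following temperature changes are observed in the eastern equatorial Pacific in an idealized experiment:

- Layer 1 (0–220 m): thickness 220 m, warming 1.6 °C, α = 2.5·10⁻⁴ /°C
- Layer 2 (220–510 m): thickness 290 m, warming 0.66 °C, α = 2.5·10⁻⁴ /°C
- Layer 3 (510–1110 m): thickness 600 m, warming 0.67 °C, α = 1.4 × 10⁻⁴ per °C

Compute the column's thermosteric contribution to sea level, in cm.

19.2 cm of thermosteric rise

0–220 m: 1.6 × 220 × 2.5×10⁻⁴ = 0.08800 m
2.5×10⁻⁴ × 290 × 0.66 = 0.04785 m
Layer 3: 0.67 × 600 × 1.4×10⁻⁴ = 0.05628 m
Δh = 0.08800 + 0.04785 + 0.05628 = 0.19213 m ≈ 19.2 cm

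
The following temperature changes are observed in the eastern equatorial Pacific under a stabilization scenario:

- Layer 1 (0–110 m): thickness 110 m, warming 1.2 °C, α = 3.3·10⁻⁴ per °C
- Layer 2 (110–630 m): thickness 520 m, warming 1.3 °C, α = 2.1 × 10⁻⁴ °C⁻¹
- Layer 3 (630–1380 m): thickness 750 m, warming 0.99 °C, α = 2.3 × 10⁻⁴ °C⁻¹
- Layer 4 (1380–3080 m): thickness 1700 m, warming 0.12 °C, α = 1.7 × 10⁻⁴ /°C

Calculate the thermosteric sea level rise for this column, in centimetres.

1.2 × 110 × 3.3×10⁻⁴ = 0.04356 m
Layer 2: 2.1×10⁻⁴ × 1.3 × 520 = 0.14196 m
Layer 3: 0.99 × 750 × 2.3×10⁻⁴ = 0.170775 m
1380–3080 m: 1.7×10⁻⁴ × 1700 × 0.12 = 0.03468 m
Δh = 0.04356 + 0.14196 + 0.170775 + 0.03468 = 0.390975 m

Δh ≈ 39.1 cm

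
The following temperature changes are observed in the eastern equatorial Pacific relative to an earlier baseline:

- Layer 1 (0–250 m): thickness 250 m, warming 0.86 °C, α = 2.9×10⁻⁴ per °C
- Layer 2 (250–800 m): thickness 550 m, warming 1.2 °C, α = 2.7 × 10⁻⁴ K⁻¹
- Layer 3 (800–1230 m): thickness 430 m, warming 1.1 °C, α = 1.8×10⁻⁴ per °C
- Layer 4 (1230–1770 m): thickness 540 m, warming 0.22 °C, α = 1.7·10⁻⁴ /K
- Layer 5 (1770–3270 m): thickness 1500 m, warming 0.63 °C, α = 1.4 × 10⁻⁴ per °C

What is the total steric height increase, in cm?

about 47.8 cm

250 × 2.9×10⁻⁴ × 0.86 = 0.06235 m
Layer 2: 550 × 2.7×10⁻⁴ × 1.2 = 0.17820 m
430 × 1.8×10⁻⁴ × 1.1 = 0.08514 m
Layer 4: 0.22 × 540 × 1.7×10⁻⁴ = 0.020196 m
1770–3270 m: 1.4×10⁻⁴ × 1500 × 0.63 = 0.13230 m
Δh = 0.06235 + 0.17820 + 0.08514 + 0.020196 + 0.13230 = 0.478186 m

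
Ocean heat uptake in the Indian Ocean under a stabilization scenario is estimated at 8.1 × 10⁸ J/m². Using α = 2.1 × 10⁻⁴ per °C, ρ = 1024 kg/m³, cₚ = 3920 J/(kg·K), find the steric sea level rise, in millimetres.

Δh = αQ/(ρcₚ) = 2.1×10⁻⁴ × 8.1×10⁸ / (1024 × 3920) ≈ 0.042376 m

Δh = 42.4 mm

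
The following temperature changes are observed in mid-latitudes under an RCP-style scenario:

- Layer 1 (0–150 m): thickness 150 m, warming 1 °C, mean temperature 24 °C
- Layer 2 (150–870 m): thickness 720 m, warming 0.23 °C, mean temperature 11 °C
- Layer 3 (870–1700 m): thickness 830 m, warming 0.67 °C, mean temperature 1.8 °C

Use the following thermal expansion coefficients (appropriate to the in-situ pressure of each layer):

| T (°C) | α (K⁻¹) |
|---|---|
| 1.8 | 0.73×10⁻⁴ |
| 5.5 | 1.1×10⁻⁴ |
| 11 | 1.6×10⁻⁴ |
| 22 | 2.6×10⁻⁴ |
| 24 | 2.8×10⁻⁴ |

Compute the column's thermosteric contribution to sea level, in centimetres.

Layer 1 at 24 °C → α = 2.8×10⁻⁴ K⁻¹
Layer 2 at 11 °C → α = 1.6×10⁻⁴ K⁻¹
Layer 3 at 1.8 °C → α = 0.73×10⁻⁴ K⁻¹
Layer 1: 1 × 2.8×10⁻⁴ × 150 = 0.04200 m
150–870 m: 1.6×10⁻⁴ × 0.23 × 720 = 0.026496 m
830 × 0.73×10⁻⁴ × 0.67 = 0.0405953 m
Δh = 0.04200 + 0.026496 + 0.0405953 = 0.1090913 m

Δh = 10.9 cm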